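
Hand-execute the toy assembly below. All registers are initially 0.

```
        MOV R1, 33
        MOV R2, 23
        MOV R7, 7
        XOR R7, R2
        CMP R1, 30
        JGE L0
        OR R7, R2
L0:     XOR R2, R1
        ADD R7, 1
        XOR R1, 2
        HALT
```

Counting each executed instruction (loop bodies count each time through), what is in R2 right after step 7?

54

R1=33
R2=23
R7=7
R7=7^23=16
CMP R1, 30  (cmp 33,30)
JGE L0: taken
R2=23^33=54
After step 7: R2 = 54.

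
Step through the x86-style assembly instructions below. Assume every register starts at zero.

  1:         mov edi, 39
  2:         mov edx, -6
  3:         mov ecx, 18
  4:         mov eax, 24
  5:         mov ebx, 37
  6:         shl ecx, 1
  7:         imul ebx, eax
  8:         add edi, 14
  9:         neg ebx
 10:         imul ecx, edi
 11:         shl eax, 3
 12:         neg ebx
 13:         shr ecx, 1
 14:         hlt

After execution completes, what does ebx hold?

after mov edi, 39: edi=39
after mov edx, -6: edx=-6
after mov ecx, 18: ecx=18
after mov eax, 24: eax=24
after mov ebx, 37: ebx=37
after shl ecx, 1: ecx=18<<1=36
after imul ebx, eax: ebx=37*24=888
after add edi, 14: edi=39+14=53
after neg ebx: ebx=-(888)=-888
after imul ecx, edi: ecx=36*53=1908
after shl eax, 3: eax=24<<3=192
after neg ebx: ebx=-(-888)=888
after shr ecx, 1: ecx=1908>>1=954
halt.

888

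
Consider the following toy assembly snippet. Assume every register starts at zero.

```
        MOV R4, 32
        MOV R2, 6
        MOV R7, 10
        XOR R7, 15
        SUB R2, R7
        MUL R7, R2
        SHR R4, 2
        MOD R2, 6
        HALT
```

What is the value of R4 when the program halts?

after MOV R4, 32: R4=32
after MOV R2, 6: R2=6
after MOV R7, 10: R7=10
after XOR R7, 15: R7=10^15=5
after SUB R2, R7: R2=6-5=1
after MUL R7, R2: R7=5*1=5
after SHR R4, 2: R4=32>>2=8
after MOD R2, 6: R2=1%6=1
halt.

8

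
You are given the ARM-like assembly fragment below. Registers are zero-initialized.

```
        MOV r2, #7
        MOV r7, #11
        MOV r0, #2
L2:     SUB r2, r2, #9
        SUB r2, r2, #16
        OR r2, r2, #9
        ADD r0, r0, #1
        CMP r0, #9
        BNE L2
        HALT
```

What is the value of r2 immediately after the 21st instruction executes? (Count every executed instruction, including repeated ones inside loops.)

r2=7
r7=11
r0=2
r2=7-9=-2
r2=(-2)-16=-18
r2=(-18)|9=-17
r0=2+1=3
CMP r0, #9  (cmp 3,9)
BNE L2: taken
r2=(-17)-9=-26
r2=(-26)-16=-42
r2=(-42)|9=-33
r0=3+1=4
CMP r0, #9  (cmp 4,9)
BNE L2: taken
r2=(-33)-9=-42
r2=(-42)-16=-58
r2=(-58)|9=-49
r0=4+1=5
CMP r0, #9  (cmp 5,9)
BNE L2: taken
After step 21: r2 = -49.

-49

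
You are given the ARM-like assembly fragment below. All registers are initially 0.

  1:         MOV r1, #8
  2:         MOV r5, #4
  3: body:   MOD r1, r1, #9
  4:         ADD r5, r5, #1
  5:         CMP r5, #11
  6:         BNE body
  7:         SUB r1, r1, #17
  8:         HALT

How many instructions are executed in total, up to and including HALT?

32

after MOV r1, #8: r1=8
after MOV r5, #4: r5=4
after MOD r1, r1, #9: r1=8%9=8
after ADD r5, r5, #1: r5=4+1=5
CMP r5, #11  (cmp 5,11)
BNE body: taken
after MOD r1, r1, #9: r1=8%9=8
after ADD r5, r5, #1: r5=5+1=6
CMP r5, #11  (cmp 6,11)
BNE body: taken
after MOD r1, r1, #9: r1=8%9=8
after ADD r5, r5, #1: r5=6+1=7
CMP r5, #11  (cmp 7,11)
BNE body: taken
after MOD r1, r1, #9: r1=8%9=8
after ADD r5, r5, #1: r5=7+1=8
CMP r5, #11  (cmp 8,11)
BNE body: taken
after MOD r1, r1, #9: r1=8%9=8
after ADD r5, r5, #1: r5=8+1=9
CMP r5, #11  (cmp 9,11)
BNE body: taken
after MOD r1, r1, #9: r1=8%9=8
after ADD r5, r5, #1: r5=9+1=10
CMP r5, #11  (cmp 10,11)
BNE body: taken
after MOD r1, r1, #9: r1=8%9=8
after ADD r5, r5, #1: r5=10+1=11
CMP r5, #11  (cmp 11,11)
BNE body: not taken
after SUB r1, r1, #17: r1=8-17=-9
halt.
Total executed instructions: 32.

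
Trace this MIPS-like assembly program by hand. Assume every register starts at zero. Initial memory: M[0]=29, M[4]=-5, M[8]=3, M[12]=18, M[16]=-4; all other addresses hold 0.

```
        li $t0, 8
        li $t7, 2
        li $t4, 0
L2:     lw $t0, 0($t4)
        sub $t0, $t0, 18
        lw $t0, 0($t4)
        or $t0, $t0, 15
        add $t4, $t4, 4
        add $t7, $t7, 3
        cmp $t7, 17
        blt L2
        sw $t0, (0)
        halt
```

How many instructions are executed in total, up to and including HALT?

45

$t0=8
$t7=2
$t4=0
$t0=M[0]=29
$t0=29-18=11
$t0=M[0]=29
$t0=29|15=31
$t4=0+4=4
$t7=2+3=5
cmp $t7, 17  (cmp 5,17)
blt L2: taken
$t0=M[4]=-5
$t0=(-5)-18=-23
$t0=M[4]=-5
$t0=(-5)|15=-1
$t4=4+4=8
$t7=5+3=8
cmp $t7, 17  (cmp 8,17)
blt L2: taken
$t0=M[8]=3
$t0=3-18=-15
$t0=M[8]=3
$t0=3|15=15
$t4=8+4=12
$t7=8+3=11
cmp $t7, 17  (cmp 11,17)
blt L2: taken
$t0=M[12]=18
$t0=18-18=0
$t0=M[12]=18
$t0=18|15=31
$t4=12+4=16
$t7=11+3=14
cmp $t7, 17  (cmp 14,17)
blt L2: taken
$t0=M[16]=-4
$t0=(-4)-18=-22
$t0=M[16]=-4
$t0=(-4)|15=-1
$t4=16+4=20
$t7=14+3=17
cmp $t7, 17  (cmp 17,17)
blt L2: not taken
sw $t0, (0) → M[0]=-1
halt.
Total executed instructions: 45.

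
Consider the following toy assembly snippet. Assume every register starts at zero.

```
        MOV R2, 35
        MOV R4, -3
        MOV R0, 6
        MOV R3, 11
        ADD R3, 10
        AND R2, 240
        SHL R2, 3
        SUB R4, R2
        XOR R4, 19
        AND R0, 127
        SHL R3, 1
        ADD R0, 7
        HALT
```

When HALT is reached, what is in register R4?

R2=35
R4=-3
R0=6
R3=11
R3=11+10=21
R2=35&240=32
R2=32<<3=256
R4=(-3)-256=-259
R4=(-259)^19=-274
R0=6&127=6
R3=21<<1=42
R0=6+7=13
halt.

-274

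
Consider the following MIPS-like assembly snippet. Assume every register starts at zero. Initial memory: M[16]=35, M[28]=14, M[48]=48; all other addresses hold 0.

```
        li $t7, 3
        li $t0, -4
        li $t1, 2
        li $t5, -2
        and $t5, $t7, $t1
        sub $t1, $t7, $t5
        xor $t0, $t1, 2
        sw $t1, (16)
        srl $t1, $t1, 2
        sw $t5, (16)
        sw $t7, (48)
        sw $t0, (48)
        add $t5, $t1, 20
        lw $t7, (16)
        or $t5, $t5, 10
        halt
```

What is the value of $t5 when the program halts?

li $t7, 3 → $t7=3
li $t0, -4 → $t0=-4
li $t1, 2 → $t1=2
li $t5, -2 → $t5=-2
and $t5, $t7, $t1 → $t5=3&2=2
sub $t1, $t7, $t5 → $t1=3-2=1
xor $t0, $t1, 2 → $t0=1^2=3
sw $t1, (16) → M[16]=1
srl $t1, $t1, 2 → $t1=1>>2=0
sw $t5, (16) → M[16]=2
sw $t7, (48) → M[48]=3
sw $t0, (48) → M[48]=3
add $t5, $t1, 20 → $t5=0+20=20
lw $t7, (16) → $t7=M[16]=2
or $t5, $t5, 10 → $t5=20|10=30
halt.

30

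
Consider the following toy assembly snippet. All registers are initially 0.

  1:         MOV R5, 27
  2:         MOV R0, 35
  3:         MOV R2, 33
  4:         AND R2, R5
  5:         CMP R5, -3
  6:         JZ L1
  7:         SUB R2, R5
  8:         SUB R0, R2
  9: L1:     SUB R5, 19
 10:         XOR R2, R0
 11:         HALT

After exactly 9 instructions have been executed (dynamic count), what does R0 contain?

after MOV R5, 27: R5=27
after MOV R0, 35: R0=35
after MOV R2, 33: R2=33
after AND R2, R5: R2=33&27=1
CMP R5, -3  (cmp 27,-3)
JZ L1: not taken
after SUB R2, R5: R2=1-27=-26
after SUB R0, R2: R0=35-(-26)=61
after SUB R5, 19: R5=27-19=8
After step 9: R0 = 61.

61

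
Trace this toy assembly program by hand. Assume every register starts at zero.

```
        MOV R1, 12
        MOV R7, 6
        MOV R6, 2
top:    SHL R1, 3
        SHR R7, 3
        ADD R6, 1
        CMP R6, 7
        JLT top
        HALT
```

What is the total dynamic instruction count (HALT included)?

29

after MOV R1, 12: R1=12
after MOV R7, 6: R7=6
after MOV R6, 2: R6=2
after SHL R1, 3: R1=12<<3=96
after SHR R7, 3: R7=6>>3=0
after ADD R6, 1: R6=2+1=3
CMP R6, 7  (cmp 3,7)
JLT top: taken
after SHL R1, 3: R1=96<<3=768
after SHR R7, 3: R7=0>>3=0
after ADD R6, 1: R6=3+1=4
CMP R6, 7  (cmp 4,7)
JLT top: taken
after SHL R1, 3: R1=768<<3=6144
after SHR R7, 3: R7=0>>3=0
after ADD R6, 1: R6=4+1=5
CMP R6, 7  (cmp 5,7)
JLT top: taken
after SHL R1, 3: R1=6144<<3=49152
after SHR R7, 3: R7=0>>3=0
after ADD R6, 1: R6=5+1=6
CMP R6, 7  (cmp 6,7)
JLT top: taken
after SHL R1, 3: R1=49152<<3=393216
after SHR R7, 3: R7=0>>3=0
after ADD R6, 1: R6=6+1=7
CMP R6, 7  (cmp 7,7)
JLT top: not taken
halt.
Total executed instructions: 29.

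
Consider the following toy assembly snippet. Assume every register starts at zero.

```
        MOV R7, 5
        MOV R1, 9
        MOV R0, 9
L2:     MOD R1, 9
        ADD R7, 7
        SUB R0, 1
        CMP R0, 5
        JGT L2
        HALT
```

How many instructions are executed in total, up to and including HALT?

after MOV R7, 5: R7=5
after MOV R1, 9: R1=9
after MOV R0, 9: R0=9
after MOD R1, 9: R1=9%9=0
after ADD R7, 7: R7=5+7=12
after SUB R0, 1: R0=9-1=8
CMP R0, 5  (cmp 8,5)
JGT L2: taken
after MOD R1, 9: R1=0%9=0
after ADD R7, 7: R7=12+7=19
after SUB R0, 1: R0=8-1=7
CMP R0, 5  (cmp 7,5)
JGT L2: taken
after MOD R1, 9: R1=0%9=0
after ADD R7, 7: R7=19+7=26
after SUB R0, 1: R0=7-1=6
CMP R0, 5  (cmp 6,5)
JGT L2: taken
after MOD R1, 9: R1=0%9=0
after ADD R7, 7: R7=26+7=33
after SUB R0, 1: R0=6-1=5
CMP R0, 5  (cmp 5,5)
JGT L2: not taken
halt.
Total executed instructions: 24.

24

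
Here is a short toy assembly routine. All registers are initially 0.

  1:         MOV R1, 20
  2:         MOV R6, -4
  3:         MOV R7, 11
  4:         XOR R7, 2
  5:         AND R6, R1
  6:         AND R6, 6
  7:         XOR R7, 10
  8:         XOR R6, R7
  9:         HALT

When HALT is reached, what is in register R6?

MOV R1, 20 → R1=20
MOV R6, -4 → R6=-4
MOV R7, 11 → R7=11
XOR R7, 2 → R7=11^2=9
AND R6, R1 → R6=(-4)&20=20
AND R6, 6 → R6=20&6=4
XOR R7, 10 → R7=9^10=3
XOR R6, R7 → R6=4^3=7
halt.

7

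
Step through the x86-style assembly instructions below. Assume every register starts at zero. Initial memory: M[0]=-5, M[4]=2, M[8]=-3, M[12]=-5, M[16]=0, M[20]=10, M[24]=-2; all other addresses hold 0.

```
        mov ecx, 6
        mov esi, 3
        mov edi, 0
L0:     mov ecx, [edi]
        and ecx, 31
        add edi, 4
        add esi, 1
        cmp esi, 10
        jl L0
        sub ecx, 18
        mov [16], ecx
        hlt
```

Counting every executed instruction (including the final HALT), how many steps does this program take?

mov ecx, 6 → ecx=6
mov esi, 3 → esi=3
mov edi, 0 → edi=0
mov ecx, [edi] → ecx=M[0]=-5
and ecx, 31 → ecx=(-5)&31=27
add edi, 4 → edi=0+4=4
add esi, 1 → esi=3+1=4
cmp esi, 10  (cmp 4,10)
jl L0: taken
mov ecx, [edi] → ecx=M[4]=2
and ecx, 31 → ecx=2&31=2
add edi, 4 → edi=4+4=8
add esi, 1 → esi=4+1=5
cmp esi, 10  (cmp 5,10)
jl L0: taken
mov ecx, [edi] → ecx=M[8]=-3
and ecx, 31 → ecx=(-3)&31=29
add edi, 4 → edi=8+4=12
add esi, 1 → esi=5+1=6
cmp esi, 10  (cmp 6,10)
jl L0: taken
mov ecx, [edi] → ecx=M[12]=-5
and ecx, 31 → ecx=(-5)&31=27
add edi, 4 → edi=12+4=16
add esi, 1 → esi=6+1=7
cmp esi, 10  (cmp 7,10)
jl L0: taken
mov ecx, [edi] → ecx=M[16]=0
and ecx, 31 → ecx=0&31=0
add edi, 4 → edi=16+4=20
add esi, 1 → esi=7+1=8
cmp esi, 10  (cmp 8,10)
jl L0: taken
mov ecx, [edi] → ecx=M[20]=10
and ecx, 31 → ecx=10&31=10
add edi, 4 → edi=20+4=24
add esi, 1 → esi=8+1=9
cmp esi, 10  (cmp 9,10)
jl L0: taken
mov ecx, [edi] → ecx=M[24]=-2
and ecx, 31 → ecx=(-2)&31=30
add edi, 4 → edi=24+4=28
add esi, 1 → esi=9+1=10
cmp esi, 10  (cmp 10,10)
jl L0: not taken
sub ecx, 18 → ecx=30-18=12
mov [16], ecx → M[16]=12
halt.
Total executed instructions: 48.

48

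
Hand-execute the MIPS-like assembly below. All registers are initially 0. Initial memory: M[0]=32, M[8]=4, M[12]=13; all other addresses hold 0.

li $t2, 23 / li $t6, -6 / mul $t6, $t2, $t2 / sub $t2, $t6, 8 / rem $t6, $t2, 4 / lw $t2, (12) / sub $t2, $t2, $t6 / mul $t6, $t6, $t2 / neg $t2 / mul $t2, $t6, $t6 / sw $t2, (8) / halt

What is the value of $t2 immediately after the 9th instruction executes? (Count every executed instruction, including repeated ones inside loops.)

-12

after li $t2, 23: $t2=23
after li $t6, -6: $t6=-6
after mul $t6, $t2, $t2: $t6=23*23=529
after sub $t2, $t6, 8: $t2=529-8=521
after rem $t6, $t2, 4: $t6=521%4=1
after lw $t2, (12): $t2=M[12]=13
after sub $t2, $t2, $t6: $t2=13-1=12
after mul $t6, $t6, $t2: $t6=1*12=12
after neg $t2: $t2=-(12)=-12
After step 9: $t2 = -12.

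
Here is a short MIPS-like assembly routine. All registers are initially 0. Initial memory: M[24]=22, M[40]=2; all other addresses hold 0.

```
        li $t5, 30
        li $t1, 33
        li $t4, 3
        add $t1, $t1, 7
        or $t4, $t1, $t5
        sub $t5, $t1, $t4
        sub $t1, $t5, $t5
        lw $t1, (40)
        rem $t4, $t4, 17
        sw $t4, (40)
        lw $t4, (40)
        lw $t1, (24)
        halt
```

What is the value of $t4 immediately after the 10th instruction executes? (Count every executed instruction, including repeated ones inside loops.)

li $t5, 30 → $t5=30
li $t1, 33 → $t1=33
li $t4, 3 → $t4=3
add $t1, $t1, 7 → $t1=33+7=40
or $t4, $t1, $t5 → $t4=40|30=62
sub $t5, $t1, $t4 → $t5=40-62=-22
sub $t1, $t5, $t5 → $t1=(-22)-(-22)=0
lw $t1, (40) → $t1=M[40]=2
rem $t4, $t4, 17 → $t4=62%17=11
sw $t4, (40) → M[40]=11
After step 10: $t4 = 11.

11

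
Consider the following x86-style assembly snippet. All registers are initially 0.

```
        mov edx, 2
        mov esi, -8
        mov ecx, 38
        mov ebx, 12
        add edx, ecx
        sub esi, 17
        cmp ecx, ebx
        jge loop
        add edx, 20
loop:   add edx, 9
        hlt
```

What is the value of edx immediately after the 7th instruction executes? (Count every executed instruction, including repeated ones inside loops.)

mov edx, 2 → edx=2
mov esi, -8 → esi=-8
mov ecx, 38 → ecx=38
mov ebx, 12 → ebx=12
add edx, ecx → edx=2+38=40
sub esi, 17 → esi=(-8)-17=-25
cmp ecx, ebx  (cmp 38,12)
After step 7: edx = 40.

40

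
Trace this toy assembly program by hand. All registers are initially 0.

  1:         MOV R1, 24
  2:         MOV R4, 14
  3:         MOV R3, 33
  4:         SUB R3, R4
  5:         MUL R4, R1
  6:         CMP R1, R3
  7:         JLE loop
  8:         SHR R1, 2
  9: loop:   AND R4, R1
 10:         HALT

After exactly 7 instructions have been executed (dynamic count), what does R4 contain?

336

R1=24
R4=14
R3=33
R3=33-14=19
R4=14*24=336
CMP R1, R3  (cmp 24,19)
JLE loop: not taken
After step 7: R4 = 336.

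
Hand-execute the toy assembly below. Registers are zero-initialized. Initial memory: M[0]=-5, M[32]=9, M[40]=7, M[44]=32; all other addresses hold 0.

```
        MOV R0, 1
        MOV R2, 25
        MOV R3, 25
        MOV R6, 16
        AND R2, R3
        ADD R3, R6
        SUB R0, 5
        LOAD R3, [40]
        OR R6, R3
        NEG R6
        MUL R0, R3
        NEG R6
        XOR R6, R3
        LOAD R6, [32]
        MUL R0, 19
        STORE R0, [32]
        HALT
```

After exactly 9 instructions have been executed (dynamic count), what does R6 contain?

after MOV R0, 1: R0=1
after MOV R2, 25: R2=25
after MOV R3, 25: R3=25
after MOV R6, 16: R6=16
after AND R2, R3: R2=25&25=25
after ADD R3, R6: R3=25+16=41
after SUB R0, 5: R0=1-5=-4
after LOAD R3, [40]: R3=M[40]=7
after OR R6, R3: R6=16|7=23
After step 9: R6 = 23.

23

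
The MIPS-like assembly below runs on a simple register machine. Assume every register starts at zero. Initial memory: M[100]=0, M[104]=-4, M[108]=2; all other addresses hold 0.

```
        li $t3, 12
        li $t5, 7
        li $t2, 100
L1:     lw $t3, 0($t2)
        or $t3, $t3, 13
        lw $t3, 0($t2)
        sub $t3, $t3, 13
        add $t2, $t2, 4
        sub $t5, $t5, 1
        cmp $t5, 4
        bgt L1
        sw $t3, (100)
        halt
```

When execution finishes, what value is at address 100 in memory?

$t3=12
$t5=7
$t2=100
$t3=M[100]=0
$t3=0|13=13
$t3=M[100]=0
$t3=0-13=-13
$t2=100+4=104
$t5=7-1=6
cmp $t5, 4  (cmp 6,4)
bgt L1: taken
$t3=M[104]=-4
$t3=(-4)|13=-3
$t3=M[104]=-4
$t3=(-4)-13=-17
$t2=104+4=108
$t5=6-1=5
cmp $t5, 4  (cmp 5,4)
bgt L1: taken
$t3=M[108]=2
$t3=2|13=15
$t3=M[108]=2
$t3=2-13=-11
$t2=108+4=112
$t5=5-1=4
cmp $t5, 4  (cmp 4,4)
bgt L1: not taken
sw $t3, (100) → M[100]=-11
halt.

-11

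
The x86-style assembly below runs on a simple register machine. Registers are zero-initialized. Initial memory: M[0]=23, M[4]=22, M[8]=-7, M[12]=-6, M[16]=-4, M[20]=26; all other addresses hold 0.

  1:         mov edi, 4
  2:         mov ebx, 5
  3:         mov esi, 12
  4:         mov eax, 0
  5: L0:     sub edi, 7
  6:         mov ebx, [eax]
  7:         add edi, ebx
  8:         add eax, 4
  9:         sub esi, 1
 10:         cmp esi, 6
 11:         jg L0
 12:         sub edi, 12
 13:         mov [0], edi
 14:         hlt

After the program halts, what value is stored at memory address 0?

4

mov edi, 4 → edi=4
mov ebx, 5 → ebx=5
mov esi, 12 → esi=12
mov eax, 0 → eax=0
sub edi, 7 → edi=4-7=-3
mov ebx, [eax] → ebx=M[0]=23
add edi, ebx → edi=(-3)+23=20
add eax, 4 → eax=0+4=4
sub esi, 1 → esi=12-1=11
cmp esi, 6  (cmp 11,6)
jg L0: taken
sub edi, 7 → edi=20-7=13
mov ebx, [eax] → ebx=M[4]=22
add edi, ebx → edi=13+22=35
add eax, 4 → eax=4+4=8
sub esi, 1 → esi=11-1=10
cmp esi, 6  (cmp 10,6)
jg L0: taken
sub edi, 7 → edi=35-7=28
mov ebx, [eax] → ebx=M[8]=-7
add edi, ebx → edi=28+(-7)=21
add eax, 4 → eax=8+4=12
sub esi, 1 → esi=10-1=9
cmp esi, 6  (cmp 9,6)
jg L0: taken
sub edi, 7 → edi=21-7=14
mov ebx, [eax] → ebx=M[12]=-6
add edi, ebx → edi=14+(-6)=8
add eax, 4 → eax=12+4=16
sub esi, 1 → esi=9-1=8
cmp esi, 6  (cmp 8,6)
jg L0: taken
sub edi, 7 → edi=8-7=1
mov ebx, [eax] → ebx=M[16]=-4
add edi, ebx → edi=1+(-4)=-3
add eax, 4 → eax=16+4=20
sub esi, 1 → esi=8-1=7
cmp esi, 6  (cmp 7,6)
jg L0: taken
sub edi, 7 → edi=(-3)-7=-10
mov ebx, [eax] → ebx=M[20]=26
add edi, ebx → edi=(-10)+26=16
add eax, 4 → eax=20+4=24
sub esi, 1 → esi=7-1=6
cmp esi, 6  (cmp 6,6)
jg L0: not taken
sub edi, 12 → edi=16-12=4
mov [0], edi → M[0]=4
halt.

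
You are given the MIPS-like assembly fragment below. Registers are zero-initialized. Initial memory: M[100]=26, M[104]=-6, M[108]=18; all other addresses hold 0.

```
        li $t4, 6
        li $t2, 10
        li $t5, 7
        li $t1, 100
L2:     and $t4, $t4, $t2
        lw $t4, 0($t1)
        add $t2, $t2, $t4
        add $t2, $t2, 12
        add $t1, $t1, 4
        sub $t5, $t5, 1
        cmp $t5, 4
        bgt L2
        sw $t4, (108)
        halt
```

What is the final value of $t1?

$t4=6
$t2=10
$t5=7
$t1=100
$t4=6&10=2
$t4=M[100]=26
$t2=10+26=36
$t2=36+12=48
$t1=100+4=104
$t5=7-1=6
cmp $t5, 4  (cmp 6,4)
bgt L2: taken
$t4=26&48=16
$t4=M[104]=-6
$t2=48+(-6)=42
$t2=42+12=54
$t1=104+4=108
$t5=6-1=5
cmp $t5, 4  (cmp 5,4)
bgt L2: taken
$t4=(-6)&54=50
$t4=M[108]=18
$t2=54+18=72
$t2=72+12=84
$t1=108+4=112
$t5=5-1=4
cmp $t5, 4  (cmp 4,4)
bgt L2: not taken
sw $t4, (108) → M[108]=18
halt.

112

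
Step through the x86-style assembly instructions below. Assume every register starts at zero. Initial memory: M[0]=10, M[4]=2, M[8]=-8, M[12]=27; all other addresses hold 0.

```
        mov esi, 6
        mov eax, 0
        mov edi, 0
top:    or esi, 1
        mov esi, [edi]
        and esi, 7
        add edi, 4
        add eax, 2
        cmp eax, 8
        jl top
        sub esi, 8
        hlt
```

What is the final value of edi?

16

esi=6
eax=0
edi=0
esi=6|1=7
esi=M[0]=10
esi=10&7=2
edi=0+4=4
eax=0+2=2
cmp eax, 8  (cmp 2,8)
jl top: taken
esi=2|1=3
esi=M[4]=2
esi=2&7=2
edi=4+4=8
eax=2+2=4
cmp eax, 8  (cmp 4,8)
jl top: taken
esi=2|1=3
esi=M[8]=-8
esi=(-8)&7=0
edi=8+4=12
eax=4+2=6
cmp eax, 8  (cmp 6,8)
jl top: taken
esi=0|1=1
esi=M[12]=27
esi=27&7=3
edi=12+4=16
eax=6+2=8
cmp eax, 8  (cmp 8,8)
jl top: not taken
esi=3-8=-5
halt.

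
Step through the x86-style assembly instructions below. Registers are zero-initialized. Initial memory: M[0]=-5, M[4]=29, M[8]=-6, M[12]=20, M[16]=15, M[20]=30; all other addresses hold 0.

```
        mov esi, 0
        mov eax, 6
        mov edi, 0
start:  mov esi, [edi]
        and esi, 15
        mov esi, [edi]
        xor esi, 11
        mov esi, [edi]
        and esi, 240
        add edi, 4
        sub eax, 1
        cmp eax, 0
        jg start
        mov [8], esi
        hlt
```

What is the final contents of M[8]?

16

after mov esi, 0: esi=0
after mov eax, 6: eax=6
after mov edi, 0: edi=0
after mov esi, [edi]: esi=M[0]=-5
after and esi, 15: esi=(-5)&15=11
after mov esi, [edi]: esi=M[0]=-5
after xor esi, 11: esi=(-5)^11=-16
after mov esi, [edi]: esi=M[0]=-5
after and esi, 240: esi=(-5)&240=240
after add edi, 4: edi=0+4=4
after sub eax, 1: eax=6-1=5
cmp eax, 0  (cmp 5,0)
jg start: taken
after mov esi, [edi]: esi=M[4]=29
after and esi, 15: esi=29&15=13
after mov esi, [edi]: esi=M[4]=29
after xor esi, 11: esi=29^11=22
after mov esi, [edi]: esi=M[4]=29
after and esi, 240: esi=29&240=16
after add edi, 4: edi=4+4=8
after sub eax, 1: eax=5-1=4
cmp eax, 0  (cmp 4,0)
jg start: taken
after mov esi, [edi]: esi=M[8]=-6
after and esi, 15: esi=(-6)&15=10
after mov esi, [edi]: esi=M[8]=-6
after xor esi, 11: esi=(-6)^11=-15
after mov esi, [edi]: esi=M[8]=-6
after and esi, 240: esi=(-6)&240=240
after add edi, 4: edi=8+4=12
after sub eax, 1: eax=4-1=3
cmp eax, 0  (cmp 3,0)
jg start: taken
after mov esi, [edi]: esi=M[12]=20
after and esi, 15: esi=20&15=4
after mov esi, [edi]: esi=M[12]=20
after xor esi, 11: esi=20^11=31
after mov esi, [edi]: esi=M[12]=20
after and esi, 240: esi=20&240=16
after add edi, 4: edi=12+4=16
after sub eax, 1: eax=3-1=2
cmp eax, 0  (cmp 2,0)
jg start: taken
after mov esi, [edi]: esi=M[16]=15
after and esi, 15: esi=15&15=15
after mov esi, [edi]: esi=M[16]=15
after xor esi, 11: esi=15^11=4
after mov esi, [edi]: esi=M[16]=15
after and esi, 240: esi=15&240=0
after add edi, 4: edi=16+4=20
after sub eax, 1: eax=2-1=1
cmp eax, 0  (cmp 1,0)
jg start: taken
after mov esi, [edi]: esi=M[20]=30
after and esi, 15: esi=30&15=14
after mov esi, [edi]: esi=M[20]=30
after xor esi, 11: esi=30^11=21
after mov esi, [edi]: esi=M[20]=30
after and esi, 240: esi=30&240=16
after add edi, 4: edi=20+4=24
after sub eax, 1: eax=1-1=0
cmp eax, 0  (cmp 0,0)
jg start: not taken
mov [8], esi → M[8]=16
halt.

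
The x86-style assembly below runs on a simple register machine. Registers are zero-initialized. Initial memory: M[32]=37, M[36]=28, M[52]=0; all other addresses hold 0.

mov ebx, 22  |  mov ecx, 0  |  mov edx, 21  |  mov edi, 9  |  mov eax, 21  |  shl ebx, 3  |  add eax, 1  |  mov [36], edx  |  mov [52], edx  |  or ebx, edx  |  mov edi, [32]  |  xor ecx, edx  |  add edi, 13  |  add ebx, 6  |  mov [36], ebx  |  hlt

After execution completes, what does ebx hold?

mov ebx, 22 → ebx=22
mov ecx, 0 → ecx=0
mov edx, 21 → edx=21
mov edi, 9 → edi=9
mov eax, 21 → eax=21
shl ebx, 3 → ebx=22<<3=176
add eax, 1 → eax=21+1=22
mov [36], edx → M[36]=21
mov [52], edx → M[52]=21
or ebx, edx → ebx=176|21=181
mov edi, [32] → edi=M[32]=37
xor ecx, edx → ecx=0^21=21
add edi, 13 → edi=37+13=50
add ebx, 6 → ebx=181+6=187
mov [36], ebx → M[36]=187
halt.

187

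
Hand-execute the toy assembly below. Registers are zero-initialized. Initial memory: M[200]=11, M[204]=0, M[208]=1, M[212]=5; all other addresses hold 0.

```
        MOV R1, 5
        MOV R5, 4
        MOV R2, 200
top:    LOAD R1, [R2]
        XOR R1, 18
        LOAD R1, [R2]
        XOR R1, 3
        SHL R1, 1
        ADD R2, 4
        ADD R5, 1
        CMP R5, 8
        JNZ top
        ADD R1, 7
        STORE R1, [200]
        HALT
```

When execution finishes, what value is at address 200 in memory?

R1=5
R5=4
R2=200
R1=M[200]=11
R1=11^18=25
R1=M[200]=11
R1=11^3=8
R1=8<<1=16
R2=200+4=204
R5=4+1=5
CMP R5, 8  (cmp 5,8)
JNZ top: taken
R1=M[204]=0
R1=0^18=18
R1=M[204]=0
R1=0^3=3
R1=3<<1=6
R2=204+4=208
R5=5+1=6
CMP R5, 8  (cmp 6,8)
JNZ top: taken
R1=M[208]=1
R1=1^18=19
R1=M[208]=1
R1=1^3=2
R1=2<<1=4
R2=208+4=212
R5=6+1=7
CMP R5, 8  (cmp 7,8)
JNZ top: taken
R1=M[212]=5
R1=5^18=23
R1=M[212]=5
R1=5^3=6
R1=6<<1=12
R2=212+4=216
R5=7+1=8
CMP R5, 8  (cmp 8,8)
JNZ top: not taken
R1=12+7=19
STORE R1, [200] → M[200]=19
halt.

19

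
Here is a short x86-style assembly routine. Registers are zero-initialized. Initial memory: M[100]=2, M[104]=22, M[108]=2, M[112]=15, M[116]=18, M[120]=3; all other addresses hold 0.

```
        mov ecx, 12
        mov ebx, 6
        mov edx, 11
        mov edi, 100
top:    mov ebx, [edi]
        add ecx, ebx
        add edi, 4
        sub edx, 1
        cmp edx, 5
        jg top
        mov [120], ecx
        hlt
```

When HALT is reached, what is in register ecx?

74

after mov ecx, 12: ecx=12
after mov ebx, 6: ebx=6
after mov edx, 11: edx=11
after mov edi, 100: edi=100
after mov ebx, [edi]: ebx=M[100]=2
after add ecx, ebx: ecx=12+2=14
after add edi, 4: edi=100+4=104
after sub edx, 1: edx=11-1=10
cmp edx, 5  (cmp 10,5)
jg top: taken
after mov ebx, [edi]: ebx=M[104]=22
after add ecx, ebx: ecx=14+22=36
after add edi, 4: edi=104+4=108
after sub edx, 1: edx=10-1=9
cmp edx, 5  (cmp 9,5)
jg top: taken
after mov ebx, [edi]: ebx=M[108]=2
after add ecx, ebx: ecx=36+2=38
after add edi, 4: edi=108+4=112
after sub edx, 1: edx=9-1=8
cmp edx, 5  (cmp 8,5)
jg top: taken
after mov ebx, [edi]: ebx=M[112]=15
after add ecx, ebx: ecx=38+15=53
after add edi, 4: edi=112+4=116
after sub edx, 1: edx=8-1=7
cmp edx, 5  (cmp 7,5)
jg top: taken
after mov ebx, [edi]: ebx=M[116]=18
after add ecx, ebx: ecx=53+18=71
after add edi, 4: edi=116+4=120
after sub edx, 1: edx=7-1=6
cmp edx, 5  (cmp 6,5)
jg top: taken
after mov ebx, [edi]: ebx=M[120]=3
after add ecx, ebx: ecx=71+3=74
after add edi, 4: edi=120+4=124
after sub edx, 1: edx=6-1=5
cmp edx, 5  (cmp 5,5)
jg top: not taken
mov [120], ecx → M[120]=74
halt.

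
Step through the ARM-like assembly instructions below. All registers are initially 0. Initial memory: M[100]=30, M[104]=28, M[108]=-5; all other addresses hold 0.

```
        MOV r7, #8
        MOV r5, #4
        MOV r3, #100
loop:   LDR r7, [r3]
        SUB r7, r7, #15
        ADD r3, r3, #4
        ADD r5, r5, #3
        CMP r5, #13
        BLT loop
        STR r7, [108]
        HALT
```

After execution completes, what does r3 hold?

after MOV r7, #8: r7=8
after MOV r5, #4: r5=4
after MOV r3, #100: r3=100
after LDR r7, [r3]: r7=M[100]=30
after SUB r7, r7, #15: r7=30-15=15
after ADD r3, r3, #4: r3=100+4=104
after ADD r5, r5, #3: r5=4+3=7
CMP r5, #13  (cmp 7,13)
BLT loop: taken
after LDR r7, [r3]: r7=M[104]=28
after SUB r7, r7, #15: r7=28-15=13
after ADD r3, r3, #4: r3=104+4=108
after ADD r5, r5, #3: r5=7+3=10
CMP r5, #13  (cmp 10,13)
BLT loop: taken
after LDR r7, [r3]: r7=M[108]=-5
after SUB r7, r7, #15: r7=(-5)-15=-20
after ADD r3, r3, #4: r3=108+4=112
after ADD r5, r5, #3: r5=10+3=13
CMP r5, #13  (cmp 13,13)
BLT loop: not taken
STR r7, [108] → M[108]=-20
halt.

112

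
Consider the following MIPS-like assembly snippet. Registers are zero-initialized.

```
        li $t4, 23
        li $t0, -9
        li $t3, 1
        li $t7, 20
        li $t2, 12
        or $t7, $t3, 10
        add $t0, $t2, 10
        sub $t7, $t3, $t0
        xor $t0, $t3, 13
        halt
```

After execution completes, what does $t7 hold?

after li $t4, 23: $t4=23
after li $t0, -9: $t0=-9
after li $t3, 1: $t3=1
after li $t7, 20: $t7=20
after li $t2, 12: $t2=12
after or $t7, $t3, 10: $t7=1|10=11
after add $t0, $t2, 10: $t0=12+10=22
after sub $t7, $t3, $t0: $t7=1-22=-21
after xor $t0, $t3, 13: $t0=1^13=12
halt.

-21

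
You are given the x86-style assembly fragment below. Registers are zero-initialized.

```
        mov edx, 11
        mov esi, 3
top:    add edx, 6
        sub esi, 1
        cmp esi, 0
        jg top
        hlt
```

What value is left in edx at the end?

29

mov edx, 11 → edx=11
mov esi, 3 → esi=3
add edx, 6 → edx=11+6=17
sub esi, 1 → esi=3-1=2
cmp esi, 0  (cmp 2,0)
jg top: taken
add edx, 6 → edx=17+6=23
sub esi, 1 → esi=2-1=1
cmp esi, 0  (cmp 1,0)
jg top: taken
add edx, 6 → edx=23+6=29
sub esi, 1 → esi=1-1=0
cmp esi, 0  (cmp 0,0)
jg top: not taken
halt.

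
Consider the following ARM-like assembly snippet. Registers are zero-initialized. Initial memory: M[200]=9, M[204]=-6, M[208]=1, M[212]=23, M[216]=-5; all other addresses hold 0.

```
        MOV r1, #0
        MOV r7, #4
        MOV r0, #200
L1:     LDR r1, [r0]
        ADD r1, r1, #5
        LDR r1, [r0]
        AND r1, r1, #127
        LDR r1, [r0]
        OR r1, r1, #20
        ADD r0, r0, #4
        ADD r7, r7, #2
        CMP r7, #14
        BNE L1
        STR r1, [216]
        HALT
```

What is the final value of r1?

-1

r1=0
r7=4
r0=200
r1=M[200]=9
r1=9+5=14
r1=M[200]=9
r1=9&127=9
r1=M[200]=9
r1=9|20=29
r0=200+4=204
r7=4+2=6
CMP r7, #14  (cmp 6,14)
BNE L1: taken
r1=M[204]=-6
r1=(-6)+5=-1
r1=M[204]=-6
r1=(-6)&127=122
r1=M[204]=-6
r1=(-6)|20=-2
r0=204+4=208
r7=6+2=8
CMP r7, #14  (cmp 8,14)
BNE L1: taken
r1=M[208]=1
r1=1+5=6
r1=M[208]=1
r1=1&127=1
r1=M[208]=1
r1=1|20=21
r0=208+4=212
r7=8+2=10
CMP r7, #14  (cmp 10,14)
BNE L1: taken
r1=M[212]=23
r1=23+5=28
r1=M[212]=23
r1=23&127=23
r1=M[212]=23
r1=23|20=23
r0=212+4=216
r7=10+2=12
CMP r7, #14  (cmp 12,14)
BNE L1: taken
r1=M[216]=-5
r1=(-5)+5=0
r1=M[216]=-5
r1=(-5)&127=123
r1=M[216]=-5
r1=(-5)|20=-1
r0=216+4=220
r7=12+2=14
CMP r7, #14  (cmp 14,14)
BNE L1: not taken
STR r1, [216] → M[216]=-1
halt.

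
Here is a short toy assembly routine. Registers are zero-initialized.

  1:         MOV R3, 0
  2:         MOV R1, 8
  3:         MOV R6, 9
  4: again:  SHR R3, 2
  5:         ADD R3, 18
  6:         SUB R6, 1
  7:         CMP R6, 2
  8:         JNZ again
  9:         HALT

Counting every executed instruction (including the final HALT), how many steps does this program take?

after MOV R3, 0: R3=0
after MOV R1, 8: R1=8
after MOV R6, 9: R6=9
after SHR R3, 2: R3=0>>2=0
after ADD R3, 18: R3=0+18=18
after SUB R6, 1: R6=9-1=8
CMP R6, 2  (cmp 8,2)
JNZ again: taken
after SHR R3, 2: R3=18>>2=4
after ADD R3, 18: R3=4+18=22
after SUB R6, 1: R6=8-1=7
CMP R6, 2  (cmp 7,2)
JNZ again: taken
after SHR R3, 2: R3=22>>2=5
after ADD R3, 18: R3=5+18=23
after SUB R6, 1: R6=7-1=6
CMP R6, 2  (cmp 6,2)
JNZ again: taken
after SHR R3, 2: R3=23>>2=5
after ADD R3, 18: R3=5+18=23
after SUB R6, 1: R6=6-1=5
CMP R6, 2  (cmp 5,2)
JNZ again: taken
after SHR R3, 2: R3=23>>2=5
after ADD R3, 18: R3=5+18=23
after SUB R6, 1: R6=5-1=4
CMP R6, 2  (cmp 4,2)
JNZ again: taken
after SHR R3, 2: R3=23>>2=5
after ADD R3, 18: R3=5+18=23
after SUB R6, 1: R6=4-1=3
CMP R6, 2  (cmp 3,2)
JNZ again: taken
after SHR R3, 2: R3=23>>2=5
after ADD R3, 18: R3=5+18=23
after SUB R6, 1: R6=3-1=2
CMP R6, 2  (cmp 2,2)
JNZ again: not taken
halt.
Total executed instructions: 39.

39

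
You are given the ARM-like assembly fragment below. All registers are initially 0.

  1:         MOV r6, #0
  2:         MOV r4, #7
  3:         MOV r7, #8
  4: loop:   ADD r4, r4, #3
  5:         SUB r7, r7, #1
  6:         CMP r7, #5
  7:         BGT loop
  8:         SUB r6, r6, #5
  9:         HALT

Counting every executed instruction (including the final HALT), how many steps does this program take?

after MOV r6, #0: r6=0
after MOV r4, #7: r4=7
after MOV r7, #8: r7=8
after ADD r4, r4, #3: r4=7+3=10
after SUB r7, r7, #1: r7=8-1=7
CMP r7, #5  (cmp 7,5)
BGT loop: taken
after ADD r4, r4, #3: r4=10+3=13
after SUB r7, r7, #1: r7=7-1=6
CMP r7, #5  (cmp 6,5)
BGT loop: taken
after ADD r4, r4, #3: r4=13+3=16
after SUB r7, r7, #1: r7=6-1=5
CMP r7, #5  (cmp 5,5)
BGT loop: not taken
after SUB r6, r6, #5: r6=0-5=-5
halt.
Total executed instructions: 17.

17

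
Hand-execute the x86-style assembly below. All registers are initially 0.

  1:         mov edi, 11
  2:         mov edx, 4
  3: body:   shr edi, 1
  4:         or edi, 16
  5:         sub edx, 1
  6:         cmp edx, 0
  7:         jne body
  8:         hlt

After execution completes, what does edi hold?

30

mov edi, 11 → edi=11
mov edx, 4 → edx=4
shr edi, 1 → edi=11>>1=5
or edi, 16 → edi=5|16=21
sub edx, 1 → edx=4-1=3
cmp edx, 0  (cmp 3,0)
jne body: taken
shr edi, 1 → edi=21>>1=10
or edi, 16 → edi=10|16=26
sub edx, 1 → edx=3-1=2
cmp edx, 0  (cmp 2,0)
jne body: taken
shr edi, 1 → edi=26>>1=13
or edi, 16 → edi=13|16=29
sub edx, 1 → edx=2-1=1
cmp edx, 0  (cmp 1,0)
jne body: taken
shr edi, 1 → edi=29>>1=14
or edi, 16 → edi=14|16=30
sub edx, 1 → edx=1-1=0
cmp edx, 0  (cmp 0,0)
jne body: not taken
halt.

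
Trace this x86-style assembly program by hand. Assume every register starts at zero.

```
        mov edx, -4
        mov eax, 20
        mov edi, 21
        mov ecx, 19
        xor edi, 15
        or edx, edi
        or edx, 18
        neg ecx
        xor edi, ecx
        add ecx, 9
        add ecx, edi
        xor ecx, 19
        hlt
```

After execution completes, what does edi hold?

-9

after mov edx, -4: edx=-4
after mov eax, 20: eax=20
after mov edi, 21: edi=21
after mov ecx, 19: ecx=19
after xor edi, 15: edi=21^15=26
after or edx, edi: edx=(-4)|26=-2
after or edx, 18: edx=(-2)|18=-2
after neg ecx: ecx=-(19)=-19
after xor edi, ecx: edi=26^(-19)=-9
after add ecx, 9: ecx=(-19)+9=-10
after add ecx, edi: ecx=(-10)+(-9)=-19
after xor ecx, 19: ecx=(-19)^19=-2
halt.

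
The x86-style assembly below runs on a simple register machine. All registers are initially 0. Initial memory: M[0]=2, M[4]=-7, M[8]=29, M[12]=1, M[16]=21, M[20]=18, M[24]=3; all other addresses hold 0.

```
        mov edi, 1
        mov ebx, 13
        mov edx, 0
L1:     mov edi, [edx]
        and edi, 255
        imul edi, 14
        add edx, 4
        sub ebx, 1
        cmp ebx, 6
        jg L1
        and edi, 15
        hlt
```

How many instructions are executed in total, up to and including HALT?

mov edi, 1 → edi=1
mov ebx, 13 → ebx=13
mov edx, 0 → edx=0
mov edi, [edx] → edi=M[0]=2
and edi, 255 → edi=2&255=2
imul edi, 14 → edi=2*14=28
add edx, 4 → edx=0+4=4
sub ebx, 1 → ebx=13-1=12
cmp ebx, 6  (cmp 12,6)
jg L1: taken
mov edi, [edx] → edi=M[4]=-7
and edi, 255 → edi=(-7)&255=249
imul edi, 14 → edi=249*14=3486
add edx, 4 → edx=4+4=8
sub ebx, 1 → ebx=12-1=11
cmp ebx, 6  (cmp 11,6)
jg L1: taken
mov edi, [edx] → edi=M[8]=29
and edi, 255 → edi=29&255=29
imul edi, 14 → edi=29*14=406
add edx, 4 → edx=8+4=12
sub ebx, 1 → ebx=11-1=10
cmp ebx, 6  (cmp 10,6)
jg L1: taken
mov edi, [edx] → edi=M[12]=1
and edi, 255 → edi=1&255=1
imul edi, 14 → edi=1*14=14
add edx, 4 → edx=12+4=16
sub ebx, 1 → ebx=10-1=9
cmp ebx, 6  (cmp 9,6)
jg L1: taken
mov edi, [edx] → edi=M[16]=21
and edi, 255 → edi=21&255=21
imul edi, 14 → edi=21*14=294
add edx, 4 → edx=16+4=20
sub ebx, 1 → ebx=9-1=8
cmp ebx, 6  (cmp 8,6)
jg L1: taken
mov edi, [edx] → edi=M[20]=18
and edi, 255 → edi=18&255=18
imul edi, 14 → edi=18*14=252
add edx, 4 → edx=20+4=24
sub ebx, 1 → ebx=8-1=7
cmp ebx, 6  (cmp 7,6)
jg L1: taken
mov edi, [edx] → edi=M[24]=3
and edi, 255 → edi=3&255=3
imul edi, 14 → edi=3*14=42
add edx, 4 → edx=24+4=28
sub ebx, 1 → ebx=7-1=6
cmp ebx, 6  (cmp 6,6)
jg L1: not taken
and edi, 15 → edi=42&15=10
halt.
Total executed instructions: 54.

54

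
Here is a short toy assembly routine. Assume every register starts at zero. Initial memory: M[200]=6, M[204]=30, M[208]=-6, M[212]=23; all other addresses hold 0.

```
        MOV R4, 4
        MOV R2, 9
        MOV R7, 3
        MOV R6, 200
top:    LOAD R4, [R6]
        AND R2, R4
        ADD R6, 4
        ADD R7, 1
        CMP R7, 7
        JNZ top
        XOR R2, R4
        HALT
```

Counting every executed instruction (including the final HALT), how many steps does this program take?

MOV R4, 4 → R4=4
MOV R2, 9 → R2=9
MOV R7, 3 → R7=3
MOV R6, 200 → R6=200
LOAD R4, [R6] → R4=M[200]=6
AND R2, R4 → R2=9&6=0
ADD R6, 4 → R6=200+4=204
ADD R7, 1 → R7=3+1=4
CMP R7, 7  (cmp 4,7)
JNZ top: taken
LOAD R4, [R6] → R4=M[204]=30
AND R2, R4 → R2=0&30=0
ADD R6, 4 → R6=204+4=208
ADD R7, 1 → R7=4+1=5
CMP R7, 7  (cmp 5,7)
JNZ top: taken
LOAD R4, [R6] → R4=M[208]=-6
AND R2, R4 → R2=0&(-6)=0
ADD R6, 4 → R6=208+4=212
ADD R7, 1 → R7=5+1=6
CMP R7, 7  (cmp 6,7)
JNZ top: taken
LOAD R4, [R6] → R4=M[212]=23
AND R2, R4 → R2=0&23=0
ADD R6, 4 → R6=212+4=216
ADD R7, 1 → R7=6+1=7
CMP R7, 7  (cmp 7,7)
JNZ top: not taken
XOR R2, R4 → R2=0^23=23
halt.
Total executed instructions: 30.

30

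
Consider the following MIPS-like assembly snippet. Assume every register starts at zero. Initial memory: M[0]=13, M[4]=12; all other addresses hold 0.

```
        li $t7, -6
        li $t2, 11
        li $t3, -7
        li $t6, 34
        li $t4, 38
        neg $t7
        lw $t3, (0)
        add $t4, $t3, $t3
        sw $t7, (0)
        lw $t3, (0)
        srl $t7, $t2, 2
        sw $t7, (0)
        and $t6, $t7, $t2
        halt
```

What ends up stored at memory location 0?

2

li $t7, -6 → $t7=-6
li $t2, 11 → $t2=11
li $t3, -7 → $t3=-7
li $t6, 34 → $t6=34
li $t4, 38 → $t4=38
neg $t7 → $t7=-(-6)=6
lw $t3, (0) → $t3=M[0]=13
add $t4, $t3, $t3 → $t4=13+13=26
sw $t7, (0) → M[0]=6
lw $t3, (0) → $t3=M[0]=6
srl $t7, $t2, 2 → $t7=11>>2=2
sw $t7, (0) → M[0]=2
and $t6, $t7, $t2 → $t6=2&11=2
halt.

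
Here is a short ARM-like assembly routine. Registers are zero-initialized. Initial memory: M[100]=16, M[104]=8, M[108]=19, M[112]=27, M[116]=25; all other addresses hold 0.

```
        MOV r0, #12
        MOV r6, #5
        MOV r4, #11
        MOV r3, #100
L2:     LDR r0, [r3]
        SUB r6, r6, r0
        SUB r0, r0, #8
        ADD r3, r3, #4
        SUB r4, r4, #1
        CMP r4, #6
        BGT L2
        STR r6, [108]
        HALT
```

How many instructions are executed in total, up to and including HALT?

41

after MOV r0, #12: r0=12
after MOV r6, #5: r6=5
after MOV r4, #11: r4=11
after MOV r3, #100: r3=100
after LDR r0, [r3]: r0=M[100]=16
after SUB r6, r6, r0: r6=5-16=-11
after SUB r0, r0, #8: r0=16-8=8
after ADD r3, r3, #4: r3=100+4=104
after SUB r4, r4, #1: r4=11-1=10
CMP r4, #6  (cmp 10,6)
BGT L2: taken
after LDR r0, [r3]: r0=M[104]=8
after SUB r6, r6, r0: r6=(-11)-8=-19
after SUB r0, r0, #8: r0=8-8=0
after ADD r3, r3, #4: r3=104+4=108
after SUB r4, r4, #1: r4=10-1=9
CMP r4, #6  (cmp 9,6)
BGT L2: taken
after LDR r0, [r3]: r0=M[108]=19
after SUB r6, r6, r0: r6=(-19)-19=-38
after SUB r0, r0, #8: r0=19-8=11
after ADD r3, r3, #4: r3=108+4=112
after SUB r4, r4, #1: r4=9-1=8
CMP r4, #6  (cmp 8,6)
BGT L2: taken
after LDR r0, [r3]: r0=M[112]=27
after SUB r6, r6, r0: r6=(-38)-27=-65
after SUB r0, r0, #8: r0=27-8=19
after ADD r3, r3, #4: r3=112+4=116
after SUB r4, r4, #1: r4=8-1=7
CMP r4, #6  (cmp 7,6)
BGT L2: taken
after LDR r0, [r3]: r0=M[116]=25
after SUB r6, r6, r0: r6=(-65)-25=-90
after SUB r0, r0, #8: r0=25-8=17
after ADD r3, r3, #4: r3=116+4=120
after SUB r4, r4, #1: r4=7-1=6
CMP r4, #6  (cmp 6,6)
BGT L2: not taken
STR r6, [108] → M[108]=-90
halt.
Total executed instructions: 41.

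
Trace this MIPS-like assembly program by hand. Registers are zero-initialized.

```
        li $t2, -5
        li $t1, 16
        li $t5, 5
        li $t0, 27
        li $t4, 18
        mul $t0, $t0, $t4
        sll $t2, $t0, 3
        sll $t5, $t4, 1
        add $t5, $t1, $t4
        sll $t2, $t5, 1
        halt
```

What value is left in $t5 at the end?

34

$t2=-5
$t1=16
$t5=5
$t0=27
$t4=18
$t0=27*18=486
$t2=486<<3=3888
$t5=18<<1=36
$t5=16+18=34
$t2=34<<1=68
halt.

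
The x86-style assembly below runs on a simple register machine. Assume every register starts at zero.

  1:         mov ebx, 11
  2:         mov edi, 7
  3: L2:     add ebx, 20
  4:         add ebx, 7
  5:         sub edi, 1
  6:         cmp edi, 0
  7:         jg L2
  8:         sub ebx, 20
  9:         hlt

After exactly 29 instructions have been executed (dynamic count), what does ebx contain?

ebx=11
edi=7
ebx=11+20=31
ebx=31+7=38
edi=7-1=6
cmp edi, 0  (cmp 6,0)
jg L2: taken
ebx=38+20=58
ebx=58+7=65
edi=6-1=5
cmp edi, 0  (cmp 5,0)
jg L2: taken
ebx=65+20=85
ebx=85+7=92
edi=5-1=4
cmp edi, 0  (cmp 4,0)
jg L2: taken
ebx=92+20=112
ebx=112+7=119
edi=4-1=3
cmp edi, 0  (cmp 3,0)
jg L2: taken
ebx=119+20=139
ebx=139+7=146
edi=3-1=2
cmp edi, 0  (cmp 2,0)
jg L2: taken
ebx=146+20=166
ebx=166+7=173
After step 29: ebx = 173.

173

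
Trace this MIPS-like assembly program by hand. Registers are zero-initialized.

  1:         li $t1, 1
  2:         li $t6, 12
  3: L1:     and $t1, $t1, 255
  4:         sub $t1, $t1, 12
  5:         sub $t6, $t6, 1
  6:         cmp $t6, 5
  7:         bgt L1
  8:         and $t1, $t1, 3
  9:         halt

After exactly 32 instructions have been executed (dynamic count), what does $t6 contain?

6

li $t1, 1 → $t1=1
li $t6, 12 → $t6=12
and $t1, $t1, 255 → $t1=1&255=1
sub $t1, $t1, 12 → $t1=1-12=-11
sub $t6, $t6, 1 → $t6=12-1=11
cmp $t6, 5  (cmp 11,5)
bgt L1: taken
and $t1, $t1, 255 → $t1=(-11)&255=245
sub $t1, $t1, 12 → $t1=245-12=233
sub $t6, $t6, 1 → $t6=11-1=10
cmp $t6, 5  (cmp 10,5)
bgt L1: taken
and $t1, $t1, 255 → $t1=233&255=233
sub $t1, $t1, 12 → $t1=233-12=221
sub $t6, $t6, 1 → $t6=10-1=9
cmp $t6, 5  (cmp 9,5)
bgt L1: taken
and $t1, $t1, 255 → $t1=221&255=221
sub $t1, $t1, 12 → $t1=221-12=209
sub $t6, $t6, 1 → $t6=9-1=8
cmp $t6, 5  (cmp 8,5)
bgt L1: taken
and $t1, $t1, 255 → $t1=209&255=209
sub $t1, $t1, 12 → $t1=209-12=197
sub $t6, $t6, 1 → $t6=8-1=7
cmp $t6, 5  (cmp 7,5)
bgt L1: taken
and $t1, $t1, 255 → $t1=197&255=197
sub $t1, $t1, 12 → $t1=197-12=185
sub $t6, $t6, 1 → $t6=7-1=6
cmp $t6, 5  (cmp 6,5)
bgt L1: taken
After step 32: $t6 = 6.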